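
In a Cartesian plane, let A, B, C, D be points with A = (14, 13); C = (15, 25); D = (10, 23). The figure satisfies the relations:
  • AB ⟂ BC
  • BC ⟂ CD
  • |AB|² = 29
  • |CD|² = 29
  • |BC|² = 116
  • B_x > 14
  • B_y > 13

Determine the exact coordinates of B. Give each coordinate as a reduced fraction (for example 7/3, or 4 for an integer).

B = (19, 15)

1. B_x = 19  [[BC ⟂ CD ⇒ 5x+2y-125=0] ∩ [|B−(14, 13)|²=29]]
2. B_y = 15  [[BC ⟂ CD ⇒ 5x+2y-125=0] ∩ [|B−(14, 13)|²=29]]
   so B = (19, 15)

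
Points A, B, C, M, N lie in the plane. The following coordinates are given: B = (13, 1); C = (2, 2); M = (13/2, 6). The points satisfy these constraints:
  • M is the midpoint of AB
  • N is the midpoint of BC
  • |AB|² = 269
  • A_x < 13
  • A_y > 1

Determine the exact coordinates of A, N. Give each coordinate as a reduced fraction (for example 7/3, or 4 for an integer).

1. A_x = 0  [A = 2·M−B = 2·(13/2, 6)−(13, 1)]
2. A_y = 11  [A = 2·M−B = 2·(13/2, 6)−(13, 1)]
   so A = (0, 11)
3. N_x = 15/2  [2·N = B+C = (13, 1)+(2, 2)]
4. N_y = 3/2  [2·N = B+C = (13, 1)+(2, 2)]
   so N = (15/2, 3/2)

A = (0, 11)
N = (15/2, 3/2)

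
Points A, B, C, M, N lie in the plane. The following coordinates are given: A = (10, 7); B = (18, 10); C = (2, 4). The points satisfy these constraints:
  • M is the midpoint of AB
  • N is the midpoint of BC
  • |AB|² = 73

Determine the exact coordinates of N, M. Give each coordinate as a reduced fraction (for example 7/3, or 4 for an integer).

N = (10, 7)
M = (14, 17/2)

1. M_x = 14  [2·M = A+B = (10, 7)+(18, 10)]
2. M_y = 17/2  [2·M = A+B = (10, 7)+(18, 10)]
   so M = (14, 17/2)
3. N_x = 10  [2·N = B+C = (18, 10)+(2, 4)]
4. N_y = 7  [2·N = B+C = (18, 10)+(2, 4)]
   so N = (10, 7)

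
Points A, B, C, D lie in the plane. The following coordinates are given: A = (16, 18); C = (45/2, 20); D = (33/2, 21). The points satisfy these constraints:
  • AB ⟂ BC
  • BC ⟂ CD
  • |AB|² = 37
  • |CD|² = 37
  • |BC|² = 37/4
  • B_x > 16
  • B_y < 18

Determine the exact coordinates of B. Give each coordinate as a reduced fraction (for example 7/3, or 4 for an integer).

1. B_x = 22  [[BC ⟂ CD ⇒ 6x-1y-115=0] ∩ [|B−(16, 18)|²=37]]
2. B_y = 17  [[BC ⟂ CD ⇒ 6x-1y-115=0] ∩ [|B−(16, 18)|²=37]]
   so B = (22, 17)

B = (22, 17)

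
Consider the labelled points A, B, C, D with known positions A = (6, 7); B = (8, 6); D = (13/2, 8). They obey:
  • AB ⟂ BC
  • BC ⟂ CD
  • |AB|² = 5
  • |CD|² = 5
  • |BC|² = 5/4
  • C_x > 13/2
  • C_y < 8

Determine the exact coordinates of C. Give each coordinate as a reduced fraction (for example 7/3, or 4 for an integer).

1. C_x = 17/2  [[AB ⟂ BC ⇒ 2x-1y-10=0] ∩ [|C−(13/2, 8)|²=5]]
2. C_y = 7  [[AB ⟂ BC ⇒ 2x-1y-10=0] ∩ [|C−(13/2, 8)|²=5]]
   so C = (17/2, 7)

C = (17/2, 7)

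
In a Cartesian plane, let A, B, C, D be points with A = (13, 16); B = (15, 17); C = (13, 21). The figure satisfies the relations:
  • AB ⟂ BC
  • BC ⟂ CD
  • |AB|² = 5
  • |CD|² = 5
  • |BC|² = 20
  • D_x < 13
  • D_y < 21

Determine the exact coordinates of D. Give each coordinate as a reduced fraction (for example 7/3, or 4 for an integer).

1. D_x = 11  [[BC ⟂ CD ⇒ -2x+4y-58=0] ∩ [|D−(13, 21)|²=5]]
2. D_y = 20  [[BC ⟂ CD ⇒ -2x+4y-58=0] ∩ [|D−(13, 21)|²=5]]
   so D = (11, 20)

D = (11, 20)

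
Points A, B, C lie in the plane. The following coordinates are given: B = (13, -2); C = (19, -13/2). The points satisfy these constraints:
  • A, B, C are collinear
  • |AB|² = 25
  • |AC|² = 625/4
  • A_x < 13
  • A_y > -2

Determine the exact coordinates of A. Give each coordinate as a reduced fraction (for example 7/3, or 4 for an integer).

1. A_x = 9  [[A, B, C are collinear ⇒ 9/2x+6y-93/2=0] ∩ [|A−(13, -2)|²=25]]
2. A_y = 1  [[A, B, C are collinear ⇒ 9/2x+6y-93/2=0] ∩ [|A−(13, -2)|²=25]]
   so A = (9, 1)

A = (9, 1)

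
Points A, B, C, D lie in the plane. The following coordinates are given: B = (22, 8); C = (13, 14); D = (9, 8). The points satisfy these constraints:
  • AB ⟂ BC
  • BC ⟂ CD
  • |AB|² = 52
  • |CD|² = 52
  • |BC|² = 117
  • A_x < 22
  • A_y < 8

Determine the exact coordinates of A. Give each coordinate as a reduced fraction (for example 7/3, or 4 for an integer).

A = (18, 2)

1. A_x = 18  [[AB ⟂ BC ⇒ 9x-6y-150=0] ∩ [|A−(22, 8)|²=52]]
2. A_y = 2  [[AB ⟂ BC ⇒ 9x-6y-150=0] ∩ [|A−(22, 8)|²=52]]
   so A = (18, 2)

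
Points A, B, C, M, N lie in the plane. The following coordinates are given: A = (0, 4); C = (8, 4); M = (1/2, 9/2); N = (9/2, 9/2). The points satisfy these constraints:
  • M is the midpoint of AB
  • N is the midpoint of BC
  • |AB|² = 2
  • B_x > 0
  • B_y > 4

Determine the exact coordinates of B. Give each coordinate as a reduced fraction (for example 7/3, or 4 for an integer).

B = (1, 5)

1. B_x = 1  [B = 2·M−A = 2·(1/2, 9/2)−(0, 4)]
2. B_y = 5  [B = 2·M−A = 2·(1/2, 9/2)−(0, 4)]
   so B = (1, 5)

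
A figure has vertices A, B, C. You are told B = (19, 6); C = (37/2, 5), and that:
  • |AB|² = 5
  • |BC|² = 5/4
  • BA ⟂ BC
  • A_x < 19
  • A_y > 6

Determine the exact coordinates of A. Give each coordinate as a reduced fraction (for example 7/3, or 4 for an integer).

A = (17, 7)

1. A_x = 17  [[BA ⟂ BC ⇒ -1/2x-1y+31/2=0] ∩ [|A−(19, 6)|²=5]]
2. A_y = 7  [[BA ⟂ BC ⇒ -1/2x-1y+31/2=0] ∩ [|A−(19, 6)|²=5]]
   so A = (17, 7)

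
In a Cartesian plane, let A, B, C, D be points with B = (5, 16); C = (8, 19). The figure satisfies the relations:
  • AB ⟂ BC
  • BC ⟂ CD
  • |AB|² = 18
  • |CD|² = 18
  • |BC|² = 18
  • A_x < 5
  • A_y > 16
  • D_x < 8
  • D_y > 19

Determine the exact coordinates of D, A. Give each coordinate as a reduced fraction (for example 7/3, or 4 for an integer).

D = (5, 22)
A = (2, 19)

1. D_x = 5  [[BC ⟂ CD ⇒ 3x+3y-81=0] ∩ [|D−(8, 19)|²=18]]
2. D_y = 22  [[BC ⟂ CD ⇒ 3x+3y-81=0] ∩ [|D−(8, 19)|²=18]]
   so D = (5, 22)
3. A_x = 2  [[AB ⟂ BC ⇒ -3x-3y+63=0] ∩ [|A−(5, 16)|²=18]]
4. A_y = 19  [[AB ⟂ BC ⇒ -3x-3y+63=0] ∩ [|A−(5, 16)|²=18]]
   so A = (2, 19)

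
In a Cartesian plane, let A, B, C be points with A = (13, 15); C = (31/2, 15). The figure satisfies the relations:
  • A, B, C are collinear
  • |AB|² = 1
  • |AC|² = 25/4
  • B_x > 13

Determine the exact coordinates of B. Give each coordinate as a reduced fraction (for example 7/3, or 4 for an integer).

1. B_x = 14  [[A, B, C are collinear ⇒ -5/2y+75/2=0] ∩ [|B−(13, 15)|²=1]]
2. B_y = 15  [[A, B, C are collinear ⇒ -5/2y+75/2=0] ∩ [|B−(13, 15)|²=1]]
   so B = (14, 15)

B = (14, 15)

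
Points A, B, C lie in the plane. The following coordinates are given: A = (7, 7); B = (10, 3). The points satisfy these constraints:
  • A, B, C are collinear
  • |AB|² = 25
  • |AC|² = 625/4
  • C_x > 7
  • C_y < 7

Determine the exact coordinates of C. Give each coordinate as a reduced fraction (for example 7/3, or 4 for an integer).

C = (29/2, -3)

1. C_x = 29/2  [[A, B, C are collinear ⇒ 4x+3y-49=0] ∩ [|C−(7, 7)|²=625/4]]
2. C_y = -3  [[A, B, C are collinear ⇒ 4x+3y-49=0] ∩ [|C−(7, 7)|²=625/4]]
   so C = (29/2, -3)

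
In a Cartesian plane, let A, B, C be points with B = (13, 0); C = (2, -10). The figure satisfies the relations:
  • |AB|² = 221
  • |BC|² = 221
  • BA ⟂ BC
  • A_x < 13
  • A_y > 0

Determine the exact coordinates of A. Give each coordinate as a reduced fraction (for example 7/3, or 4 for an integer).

A = (3, 11)

1. A_x = 3  [[BA ⟂ BC ⇒ -11x-10y+143=0] ∩ [|A−(13, 0)|²=221]]
2. A_y = 11  [[BA ⟂ BC ⇒ -11x-10y+143=0] ∩ [|A−(13, 0)|²=221]]
   so A = (3, 11)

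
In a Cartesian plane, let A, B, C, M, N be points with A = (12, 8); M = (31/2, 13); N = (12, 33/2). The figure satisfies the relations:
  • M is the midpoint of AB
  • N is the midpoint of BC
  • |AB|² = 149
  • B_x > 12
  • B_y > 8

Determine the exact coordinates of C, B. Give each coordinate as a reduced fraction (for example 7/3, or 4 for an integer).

1. B_x = 19  [B = 2·M−A = 2·(31/2, 13)−(12, 8)]
2. B_y = 18  [B = 2·M−A = 2·(31/2, 13)−(12, 8)]
   so B = (19, 18)
3. C_x = 5  [C = 2·N−B = 2·(12, 33/2)−(19, 18)]
4. C_y = 15  [C = 2·N−B = 2·(12, 33/2)−(19, 18)]
   so C = (5, 15)

C = (5, 15)
B = (19, 18)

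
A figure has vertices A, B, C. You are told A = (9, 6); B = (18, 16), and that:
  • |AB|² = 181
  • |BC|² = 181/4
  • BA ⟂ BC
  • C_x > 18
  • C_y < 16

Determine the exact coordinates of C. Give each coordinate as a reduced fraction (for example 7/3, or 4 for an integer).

C = (23, 23/2)

1. C_x = 23  [[BA ⟂ BC ⇒ -9x-10y+322=0] ∩ [|C−(18, 16)|²=181/4]]
2. C_y = 23/2  [[BA ⟂ BC ⇒ -9x-10y+322=0] ∩ [|C−(18, 16)|²=181/4]]
   so C = (23, 23/2)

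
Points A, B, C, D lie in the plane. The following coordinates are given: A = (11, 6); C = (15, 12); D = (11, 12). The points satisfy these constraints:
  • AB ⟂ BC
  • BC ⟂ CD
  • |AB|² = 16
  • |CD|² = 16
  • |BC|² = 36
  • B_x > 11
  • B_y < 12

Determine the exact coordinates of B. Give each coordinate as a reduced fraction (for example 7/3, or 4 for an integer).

1. B_x = 15  [[BC ⟂ CD ⇒ 4x-60=0] ∩ [|B−(11, 6)|²=16]]
2. B_y = 6  [[BC ⟂ CD ⇒ 4x-60=0] ∩ [|B−(11, 6)|²=16]]
   so B = (15, 6)

B = (15, 6)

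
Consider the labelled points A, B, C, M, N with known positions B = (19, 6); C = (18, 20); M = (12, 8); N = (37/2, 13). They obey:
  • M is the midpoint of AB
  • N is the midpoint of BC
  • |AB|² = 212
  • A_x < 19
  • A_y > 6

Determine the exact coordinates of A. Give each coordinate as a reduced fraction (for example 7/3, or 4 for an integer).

A = (5, 10)

1. A_x = 5  [A = 2·M−B = 2·(12, 8)−(19, 6)]
2. A_y = 10  [A = 2·M−B = 2·(12, 8)−(19, 6)]
   so A = (5, 10)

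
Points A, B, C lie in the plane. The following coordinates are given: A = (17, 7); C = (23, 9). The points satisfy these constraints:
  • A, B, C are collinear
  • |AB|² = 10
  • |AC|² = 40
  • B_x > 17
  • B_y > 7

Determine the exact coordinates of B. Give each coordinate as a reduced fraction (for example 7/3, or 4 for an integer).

1. B_x = 20  [[A, B, C are collinear ⇒ 2x-6y+8=0] ∩ [|B−(17, 7)|²=10]]
2. B_y = 8  [[A, B, C are collinear ⇒ 2x-6y+8=0] ∩ [|B−(17, 7)|²=10]]
   so B = (20, 8)

B = (20, 8)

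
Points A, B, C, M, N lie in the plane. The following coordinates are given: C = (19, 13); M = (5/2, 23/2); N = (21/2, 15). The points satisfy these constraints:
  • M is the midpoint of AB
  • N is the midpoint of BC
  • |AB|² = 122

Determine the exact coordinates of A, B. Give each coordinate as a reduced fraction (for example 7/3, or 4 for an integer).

A = (3, 6)
B = (2, 17)

1. B_x = 2  [B = 2·N−C = 2·(21/2, 15)−(19, 13)]
2. B_y = 17  [B = 2·N−C = 2·(21/2, 15)−(19, 13)]
   so B = (2, 17)
3. A_x = 3  [A = 2·M−B = 2·(5/2, 23/2)−(2, 17)]
4. A_y = 6  [A = 2·M−B = 2·(5/2, 23/2)−(2, 17)]
   so A = (3, 6)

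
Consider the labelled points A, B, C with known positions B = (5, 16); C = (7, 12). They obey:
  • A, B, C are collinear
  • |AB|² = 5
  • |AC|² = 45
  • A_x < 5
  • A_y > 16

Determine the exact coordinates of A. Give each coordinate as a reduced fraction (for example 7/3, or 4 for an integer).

1. A_x = 4  [[A, B, C are collinear ⇒ 4x+2y-52=0] ∩ [|A−(5, 16)|²=5]]
2. A_y = 18  [[A, B, C are collinear ⇒ 4x+2y-52=0] ∩ [|A−(5, 16)|²=5]]
   so A = (4, 18)

A = (4, 18)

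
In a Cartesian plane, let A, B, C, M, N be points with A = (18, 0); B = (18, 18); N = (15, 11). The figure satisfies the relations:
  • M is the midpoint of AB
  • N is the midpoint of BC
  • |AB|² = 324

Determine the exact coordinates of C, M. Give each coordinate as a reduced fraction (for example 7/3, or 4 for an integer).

1. M_x = 18  [2·M = A+B = (18, 0)+(18, 18)]
2. M_y = 9  [2·M = A+B = (18, 0)+(18, 18)]
   so M = (18, 9)
3. C_x = 12  [C = 2·N−B = 2·(15, 11)−(18, 18)]
4. C_y = 4  [C = 2·N−B = 2·(15, 11)−(18, 18)]
   so C = (12, 4)

C = (12, 4)
M = (18, 9)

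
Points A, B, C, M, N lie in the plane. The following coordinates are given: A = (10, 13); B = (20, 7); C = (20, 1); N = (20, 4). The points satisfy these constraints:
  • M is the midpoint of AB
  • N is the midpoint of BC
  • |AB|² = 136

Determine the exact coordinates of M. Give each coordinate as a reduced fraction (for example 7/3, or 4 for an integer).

M = (15, 10)

1. M_x = 15  [2·M = A+B = (10, 13)+(20, 7)]
2. M_y = 10  [2·M = A+B = (10, 13)+(20, 7)]
   so M = (15, 10)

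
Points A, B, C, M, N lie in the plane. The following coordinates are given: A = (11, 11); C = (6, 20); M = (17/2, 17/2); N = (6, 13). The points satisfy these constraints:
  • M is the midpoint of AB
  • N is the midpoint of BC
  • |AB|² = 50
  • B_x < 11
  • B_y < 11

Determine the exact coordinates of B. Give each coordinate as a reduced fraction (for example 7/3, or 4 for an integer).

1. B_x = 6  [B = 2·M−A = 2·(17/2, 17/2)−(11, 11)]
2. B_y = 6  [B = 2·M−A = 2·(17/2, 17/2)−(11, 11)]
   so B = (6, 6)

B = (6, 6)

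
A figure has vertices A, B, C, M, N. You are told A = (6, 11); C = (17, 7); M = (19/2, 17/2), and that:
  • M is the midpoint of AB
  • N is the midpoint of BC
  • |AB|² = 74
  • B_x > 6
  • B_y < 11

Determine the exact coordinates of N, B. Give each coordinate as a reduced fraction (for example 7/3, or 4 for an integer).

N = (15, 13/2)
B = (13, 6)

1. B_x = 13  [B = 2·M−A = 2·(19/2, 17/2)−(6, 11)]
2. B_y = 6  [B = 2·M−A = 2·(19/2, 17/2)−(6, 11)]
   so B = (13, 6)
3. N_x = 15  [2·N = B+C = (13, 6)+(17, 7)]
4. N_y = 13/2  [2·N = B+C = (13, 6)+(17, 7)]
   so N = (15, 13/2)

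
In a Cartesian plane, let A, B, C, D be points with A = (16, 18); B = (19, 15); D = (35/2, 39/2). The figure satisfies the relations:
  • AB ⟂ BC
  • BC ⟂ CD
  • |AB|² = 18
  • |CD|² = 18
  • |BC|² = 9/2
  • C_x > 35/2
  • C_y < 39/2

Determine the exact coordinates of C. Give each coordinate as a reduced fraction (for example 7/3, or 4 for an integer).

1. C_x = 41/2  [[AB ⟂ BC ⇒ 3x-3y-12=0] ∩ [|C−(35/2, 39/2)|²=18]]
2. C_y = 33/2  [[AB ⟂ BC ⇒ 3x-3y-12=0] ∩ [|C−(35/2, 39/2)|²=18]]
   so C = (41/2, 33/2)

C = (41/2, 33/2)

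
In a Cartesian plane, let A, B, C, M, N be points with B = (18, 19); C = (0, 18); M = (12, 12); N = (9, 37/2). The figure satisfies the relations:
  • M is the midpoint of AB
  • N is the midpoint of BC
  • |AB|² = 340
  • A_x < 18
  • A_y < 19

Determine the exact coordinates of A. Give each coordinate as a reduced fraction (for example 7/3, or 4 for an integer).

1. A_x = 6  [A = 2·M−B = 2·(12, 12)−(18, 19)]
2. A_y = 5  [A = 2·M−B = 2·(12, 12)−(18, 19)]
   so A = (6, 5)

A = (6, 5)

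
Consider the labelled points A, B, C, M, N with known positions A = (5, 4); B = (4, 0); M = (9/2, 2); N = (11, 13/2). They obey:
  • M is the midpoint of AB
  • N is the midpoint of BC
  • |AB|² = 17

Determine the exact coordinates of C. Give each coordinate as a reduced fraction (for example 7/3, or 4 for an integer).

C = (18, 13)

1. C_x = 18  [C = 2·N−B = 2·(11, 13/2)−(4, 0)]
2. C_y = 13  [C = 2·N−B = 2·(11, 13/2)−(4, 0)]
   so C = (18, 13)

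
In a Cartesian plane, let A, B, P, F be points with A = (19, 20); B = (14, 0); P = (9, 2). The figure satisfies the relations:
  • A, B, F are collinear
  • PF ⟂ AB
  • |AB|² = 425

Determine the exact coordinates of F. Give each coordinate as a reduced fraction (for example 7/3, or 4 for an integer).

F = (241/17, 12/17)

1. F_x = 241/17  [[A, B, F are collinear ⇒ 20x-5y-280=0] ∩ [PF ⟂ AB ⇒ -5x-20y+85=0]]
2. F_y = 12/17  [[A, B, F are collinear ⇒ 20x-5y-280=0] ∩ [PF ⟂ AB ⇒ -5x-20y+85=0]]
   so F = (241/17, 12/17)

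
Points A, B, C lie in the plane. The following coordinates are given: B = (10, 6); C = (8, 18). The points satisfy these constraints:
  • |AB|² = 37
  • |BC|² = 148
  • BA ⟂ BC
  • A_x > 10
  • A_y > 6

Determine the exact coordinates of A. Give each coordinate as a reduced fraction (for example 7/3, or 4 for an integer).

A = (16, 7)

1. A_x = 16  [[BA ⟂ BC ⇒ -2x+12y-52=0] ∩ [|A−(10, 6)|²=37]]
2. A_y = 7  [[BA ⟂ BC ⇒ -2x+12y-52=0] ∩ [|A−(10, 6)|²=37]]
   so A = (16, 7)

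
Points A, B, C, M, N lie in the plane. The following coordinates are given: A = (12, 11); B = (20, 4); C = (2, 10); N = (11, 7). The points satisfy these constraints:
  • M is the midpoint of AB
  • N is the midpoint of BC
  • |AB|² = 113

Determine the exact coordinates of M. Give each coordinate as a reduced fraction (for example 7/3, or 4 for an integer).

1. M_x = 16  [2·M = A+B = (12, 11)+(20, 4)]
2. M_y = 15/2  [2·M = A+B = (12, 11)+(20, 4)]
   so M = (16, 15/2)

M = (16, 15/2)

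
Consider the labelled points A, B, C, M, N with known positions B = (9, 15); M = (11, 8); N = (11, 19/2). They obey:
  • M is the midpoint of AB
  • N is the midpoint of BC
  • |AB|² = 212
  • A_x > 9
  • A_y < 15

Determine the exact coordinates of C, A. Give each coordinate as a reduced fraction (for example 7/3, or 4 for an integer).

C = (13, 4)
A = (13, 1)

1. A_x = 13  [A = 2·M−B = 2·(11, 8)−(9, 15)]
2. A_y = 1  [A = 2·M−B = 2·(11, 8)−(9, 15)]
   so A = (13, 1)
3. C_x = 13  [C = 2·N−B = 2·(11, 19/2)−(9, 15)]
4. C_y = 4  [C = 2·N−B = 2·(11, 19/2)−(9, 15)]
   so C = (13, 4)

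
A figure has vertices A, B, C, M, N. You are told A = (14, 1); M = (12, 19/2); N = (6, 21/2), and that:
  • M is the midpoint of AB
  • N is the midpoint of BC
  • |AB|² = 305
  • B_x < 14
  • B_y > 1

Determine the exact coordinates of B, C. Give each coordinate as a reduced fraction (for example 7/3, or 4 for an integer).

B = (10, 18)
C = (2, 3)

1. B_x = 10  [B = 2·M−A = 2·(12, 19/2)−(14, 1)]
2. B_y = 18  [B = 2·M−A = 2·(12, 19/2)−(14, 1)]
   so B = (10, 18)
3. C_x = 2  [C = 2·N−B = 2·(6, 21/2)−(10, 18)]
4. C_y = 3  [C = 2·N−B = 2·(6, 21/2)−(10, 18)]
   so C = (2, 3)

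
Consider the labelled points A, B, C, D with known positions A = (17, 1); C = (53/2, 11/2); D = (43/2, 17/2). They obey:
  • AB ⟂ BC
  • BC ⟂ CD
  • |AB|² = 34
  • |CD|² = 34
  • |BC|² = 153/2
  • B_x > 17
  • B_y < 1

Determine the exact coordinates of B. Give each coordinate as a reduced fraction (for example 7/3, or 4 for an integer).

B = (22, -2)

1. B_x = 22  [[BC ⟂ CD ⇒ 5x-3y-116=0] ∩ [|B−(17, 1)|²=34]]
2. B_y = -2  [[BC ⟂ CD ⇒ 5x-3y-116=0] ∩ [|B−(17, 1)|²=34]]
   so B = (22, -2)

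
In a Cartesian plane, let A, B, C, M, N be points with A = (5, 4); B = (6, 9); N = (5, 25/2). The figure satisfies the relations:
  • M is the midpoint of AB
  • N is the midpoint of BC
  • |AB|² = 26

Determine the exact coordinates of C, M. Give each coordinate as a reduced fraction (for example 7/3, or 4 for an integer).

C = (4, 16)
M = (11/2, 13/2)

1. M_x = 11/2  [2·M = A+B = (5, 4)+(6, 9)]
2. M_y = 13/2  [2·M = A+B = (5, 4)+(6, 9)]
   so M = (11/2, 13/2)
3. C_x = 4  [C = 2·N−B = 2·(5, 25/2)−(6, 9)]
4. C_y = 16  [C = 2·N−B = 2·(5, 25/2)−(6, 9)]
   so C = (4, 16)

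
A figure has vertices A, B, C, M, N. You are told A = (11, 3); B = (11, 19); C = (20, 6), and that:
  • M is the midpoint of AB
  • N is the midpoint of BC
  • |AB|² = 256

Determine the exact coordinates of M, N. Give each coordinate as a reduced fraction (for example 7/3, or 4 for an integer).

M = (11, 11)
N = (31/2, 25/2)

1. M_x = 11  [2·M = A+B = (11, 3)+(11, 19)]
2. M_y = 11  [2·M = A+B = (11, 3)+(11, 19)]
   so M = (11, 11)
3. N_x = 31/2  [2·N = B+C = (11, 19)+(20, 6)]
4. N_y = 25/2  [2·N = B+C = (11, 19)+(20, 6)]
   so N = (31/2, 25/2)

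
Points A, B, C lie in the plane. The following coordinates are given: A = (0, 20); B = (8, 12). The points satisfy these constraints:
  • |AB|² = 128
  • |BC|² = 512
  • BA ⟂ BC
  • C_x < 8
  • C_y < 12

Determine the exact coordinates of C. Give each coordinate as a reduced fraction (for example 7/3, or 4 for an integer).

C = (-8, -4)

1. C_x = -8  [[BA ⟂ BC ⇒ -8x+8y-32=0] ∩ [|C−(8, 12)|²=512]]
2. C_y = -4  [[BA ⟂ BC ⇒ -8x+8y-32=0] ∩ [|C−(8, 12)|²=512]]
   so C = (-8, -4)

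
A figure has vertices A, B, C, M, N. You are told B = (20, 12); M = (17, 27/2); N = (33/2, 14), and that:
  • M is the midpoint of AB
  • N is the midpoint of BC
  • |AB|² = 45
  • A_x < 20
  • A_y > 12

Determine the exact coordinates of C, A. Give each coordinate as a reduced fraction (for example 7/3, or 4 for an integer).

1. A_x = 14  [A = 2·M−B = 2·(17, 27/2)−(20, 12)]
2. A_y = 15  [A = 2·M−B = 2·(17, 27/2)−(20, 12)]
   so A = (14, 15)
3. C_x = 13  [C = 2·N−B = 2·(33/2, 14)−(20, 12)]
4. C_y = 16  [C = 2·N−B = 2·(33/2, 14)−(20, 12)]
   so C = (13, 16)

C = (13, 16)
A = (14, 15)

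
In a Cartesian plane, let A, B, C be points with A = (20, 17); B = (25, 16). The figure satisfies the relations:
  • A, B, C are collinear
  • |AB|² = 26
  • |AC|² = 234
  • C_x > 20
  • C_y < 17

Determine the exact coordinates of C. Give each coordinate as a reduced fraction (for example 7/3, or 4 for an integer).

C = (35, 14)

1. C_x = 35  [[A, B, C are collinear ⇒ 1x+5y-105=0] ∩ [|C−(20, 17)|²=234]]
2. C_y = 14  [[A, B, C are collinear ⇒ 1x+5y-105=0] ∩ [|C−(20, 17)|²=234]]
   so C = (35, 14)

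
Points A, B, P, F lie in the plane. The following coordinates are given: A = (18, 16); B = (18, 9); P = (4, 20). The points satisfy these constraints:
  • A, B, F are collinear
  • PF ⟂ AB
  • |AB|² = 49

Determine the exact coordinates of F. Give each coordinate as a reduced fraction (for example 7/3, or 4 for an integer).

1. F_x = 18  [[A, B, F are collinear ⇒ 7x-126=0] ∩ [PF ⟂ AB ⇒ -7y+140=0]]
2. F_y = 20  [[A, B, F are collinear ⇒ 7x-126=0] ∩ [PF ⟂ AB ⇒ -7y+140=0]]
   so F = (18, 20)

F = (18, 20)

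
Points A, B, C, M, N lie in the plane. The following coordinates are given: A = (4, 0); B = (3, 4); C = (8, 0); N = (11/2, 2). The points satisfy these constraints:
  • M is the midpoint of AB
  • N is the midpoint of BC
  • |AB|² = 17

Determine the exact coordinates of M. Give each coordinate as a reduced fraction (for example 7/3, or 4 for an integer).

1. M_x = 7/2  [2·M = A+B = (4, 0)+(3, 4)]
2. M_y = 2  [2·M = A+B = (4, 0)+(3, 4)]
   so M = (7/2, 2)

M = (7/2, 2)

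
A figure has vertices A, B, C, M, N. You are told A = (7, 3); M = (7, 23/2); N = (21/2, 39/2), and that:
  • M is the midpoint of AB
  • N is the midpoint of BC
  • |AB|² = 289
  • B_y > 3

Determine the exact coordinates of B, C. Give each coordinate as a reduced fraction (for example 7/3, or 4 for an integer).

1. B_x = 7  [B = 2·M−A = 2·(7, 23/2)−(7, 3)]
2. B_y = 20  [B = 2·M−A = 2·(7, 23/2)−(7, 3)]
   so B = (7, 20)
3. C_x = 14  [C = 2·N−B = 2·(21/2, 39/2)−(7, 20)]
4. C_y = 19  [C = 2·N−B = 2·(21/2, 39/2)−(7, 20)]
   so C = (14, 19)

B = (7, 20)
C = (14, 19)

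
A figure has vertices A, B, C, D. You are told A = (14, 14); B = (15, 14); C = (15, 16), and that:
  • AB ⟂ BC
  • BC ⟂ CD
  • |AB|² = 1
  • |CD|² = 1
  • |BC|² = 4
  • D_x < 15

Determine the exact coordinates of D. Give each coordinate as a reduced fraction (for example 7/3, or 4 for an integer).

D = (14, 16)

1. D_x = 14  [[BC ⟂ CD ⇒ 2y-32=0] ∩ [|D−(15, 16)|²=1]]
2. D_y = 16  [[BC ⟂ CD ⇒ 2y-32=0] ∩ [|D−(15, 16)|²=1]]
   so D = (14, 16)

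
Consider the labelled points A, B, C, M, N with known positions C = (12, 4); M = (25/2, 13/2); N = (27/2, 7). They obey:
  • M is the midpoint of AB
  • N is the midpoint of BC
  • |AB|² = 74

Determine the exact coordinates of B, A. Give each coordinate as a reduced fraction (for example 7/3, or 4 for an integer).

1. B_x = 15  [B = 2·N−C = 2·(27/2, 7)−(12, 4)]
2. B_y = 10  [B = 2·N−C = 2·(27/2, 7)−(12, 4)]
   so B = (15, 10)
3. A_x = 10  [A = 2·M−B = 2·(25/2, 13/2)−(15, 10)]
4. A_y = 3  [A = 2·M−B = 2·(25/2, 13/2)−(15, 10)]
   so A = (10, 3)

B = (15, 10)
A = (10, 3)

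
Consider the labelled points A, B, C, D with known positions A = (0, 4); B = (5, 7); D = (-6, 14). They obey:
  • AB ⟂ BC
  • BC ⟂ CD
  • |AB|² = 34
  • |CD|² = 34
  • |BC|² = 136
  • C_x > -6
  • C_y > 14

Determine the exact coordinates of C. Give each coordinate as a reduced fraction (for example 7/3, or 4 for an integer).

C = (-1, 17)

1. C_x = -1  [[AB ⟂ BC ⇒ 5x+3y-46=0] ∩ [|C−(-6, 14)|²=34]]
2. C_y = 17  [[AB ⟂ BC ⇒ 5x+3y-46=0] ∩ [|C−(-6, 14)|²=34]]
   so C = (-1, 17)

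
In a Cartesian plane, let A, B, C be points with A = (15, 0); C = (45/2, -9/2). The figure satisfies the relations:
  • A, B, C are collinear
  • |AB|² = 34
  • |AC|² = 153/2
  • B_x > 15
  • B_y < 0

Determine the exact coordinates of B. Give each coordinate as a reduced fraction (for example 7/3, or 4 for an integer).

B = (20, -3)

1. B_x = 20  [[A, B, C are collinear ⇒ -9/2x-15/2y+135/2=0] ∩ [|B−(15, 0)|²=34]]
2. B_y = -3  [[A, B, C are collinear ⇒ -9/2x-15/2y+135/2=0] ∩ [|B−(15, 0)|²=34]]
   so B = (20, -3)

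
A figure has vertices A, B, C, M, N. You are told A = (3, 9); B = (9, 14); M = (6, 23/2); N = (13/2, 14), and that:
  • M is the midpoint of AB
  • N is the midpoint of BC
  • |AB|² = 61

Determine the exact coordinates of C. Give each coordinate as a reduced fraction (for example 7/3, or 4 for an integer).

1. C_x = 4  [C = 2·N−B = 2·(13/2, 14)−(9, 14)]
2. C_y = 14  [C = 2·N−B = 2·(13/2, 14)−(9, 14)]
   so C = (4, 14)

C = (4, 14)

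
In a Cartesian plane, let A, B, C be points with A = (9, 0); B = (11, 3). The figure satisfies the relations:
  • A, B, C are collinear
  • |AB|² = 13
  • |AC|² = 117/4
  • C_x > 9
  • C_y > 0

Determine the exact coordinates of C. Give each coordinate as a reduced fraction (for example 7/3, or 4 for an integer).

C = (12, 9/2)

1. C_x = 12  [[A, B, C are collinear ⇒ -3x+2y+27=0] ∩ [|C−(9, 0)|²=117/4]]
2. C_y = 9/2  [[A, B, C are collinear ⇒ -3x+2y+27=0] ∩ [|C−(9, 0)|²=117/4]]
   so C = (12, 9/2)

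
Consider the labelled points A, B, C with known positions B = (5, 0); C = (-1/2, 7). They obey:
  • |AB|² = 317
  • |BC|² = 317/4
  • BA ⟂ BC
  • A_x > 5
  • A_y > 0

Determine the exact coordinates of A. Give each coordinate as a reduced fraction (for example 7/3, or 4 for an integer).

1. A_x = 19  [[BA ⟂ BC ⇒ -11/2x+7y+55/2=0] ∩ [|A−(5, 0)|²=317]]
2. A_y = 11  [[BA ⟂ BC ⇒ -11/2x+7y+55/2=0] ∩ [|A−(5, 0)|²=317]]
   so A = (19, 11)

A = (19, 11)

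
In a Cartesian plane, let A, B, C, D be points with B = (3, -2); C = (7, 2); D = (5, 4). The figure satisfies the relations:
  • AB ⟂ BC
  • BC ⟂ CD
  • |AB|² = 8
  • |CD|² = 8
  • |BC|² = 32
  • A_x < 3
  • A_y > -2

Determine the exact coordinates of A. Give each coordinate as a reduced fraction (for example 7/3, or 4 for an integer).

A = (1, 0)

1. A_x = 1  [[AB ⟂ BC ⇒ -4x-4y+4=0] ∩ [|A−(3, -2)|²=8]]
2. A_y = 0  [[AB ⟂ BC ⇒ -4x-4y+4=0] ∩ [|A−(3, -2)|²=8]]
   so A = (1, 0)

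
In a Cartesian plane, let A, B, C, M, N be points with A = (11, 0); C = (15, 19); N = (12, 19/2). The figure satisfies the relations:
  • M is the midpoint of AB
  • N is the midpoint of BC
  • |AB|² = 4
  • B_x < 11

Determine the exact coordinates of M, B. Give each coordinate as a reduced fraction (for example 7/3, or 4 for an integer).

M = (10, 0)
B = (9, 0)

1. B_x = 9  [B = 2·N−C = 2·(12, 19/2)−(15, 19)]
2. B_y = 0  [B = 2·N−C = 2·(12, 19/2)−(15, 19)]
   so B = (9, 0)
3. M_x = 10  [2·M = A+B = (11, 0)+(9, 0)]
4. M_y = 0  [2·M = A+B = (11, 0)+(9, 0)]
   so M = (10, 0)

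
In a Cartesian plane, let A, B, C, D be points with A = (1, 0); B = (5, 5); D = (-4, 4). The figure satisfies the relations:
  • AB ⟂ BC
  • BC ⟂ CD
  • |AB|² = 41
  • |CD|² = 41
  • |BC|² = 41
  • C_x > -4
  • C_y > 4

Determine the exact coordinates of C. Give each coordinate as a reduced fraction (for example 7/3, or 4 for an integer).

C = (0, 9)

1. C_x = 0  [[AB ⟂ BC ⇒ 4x+5y-45=0] ∩ [|C−(-4, 4)|²=41]]
2. C_y = 9  [[AB ⟂ BC ⇒ 4x+5y-45=0] ∩ [|C−(-4, 4)|²=41]]
   so C = (0, 9)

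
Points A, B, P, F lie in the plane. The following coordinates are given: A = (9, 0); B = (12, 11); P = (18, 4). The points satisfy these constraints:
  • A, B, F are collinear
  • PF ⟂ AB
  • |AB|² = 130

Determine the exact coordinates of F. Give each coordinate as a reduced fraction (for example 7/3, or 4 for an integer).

F = (1383/130, 781/130)

1. F_x = 1383/130  [[A, B, F are collinear ⇒ -11x+3y+99=0] ∩ [PF ⟂ AB ⇒ 3x+11y-98=0]]
2. F_y = 781/130  [[A, B, F are collinear ⇒ -11x+3y+99=0] ∩ [PF ⟂ AB ⇒ 3x+11y-98=0]]
   so F = (1383/130, 781/130)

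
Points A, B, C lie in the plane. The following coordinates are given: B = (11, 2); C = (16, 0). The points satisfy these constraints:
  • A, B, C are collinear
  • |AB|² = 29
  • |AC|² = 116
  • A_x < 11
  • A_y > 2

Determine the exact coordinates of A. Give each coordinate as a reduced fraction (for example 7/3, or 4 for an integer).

1. A_x = 6  [[A, B, C are collinear ⇒ 2x+5y-32=0] ∩ [|A−(11, 2)|²=29]]
2. A_y = 4  [[A, B, C are collinear ⇒ 2x+5y-32=0] ∩ [|A−(11, 2)|²=29]]
   so A = (6, 4)

A = (6, 4)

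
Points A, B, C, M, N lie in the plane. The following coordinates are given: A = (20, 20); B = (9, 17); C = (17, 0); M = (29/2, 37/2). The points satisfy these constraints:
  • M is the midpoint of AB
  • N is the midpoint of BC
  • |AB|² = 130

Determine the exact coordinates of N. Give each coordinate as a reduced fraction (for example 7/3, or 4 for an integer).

N = (13, 17/2)

1. N_x = 13  [2·N = B+C = (9, 17)+(17, 0)]
2. N_y = 17/2  [2·N = B+C = (9, 17)+(17, 0)]
   so N = (13, 17/2)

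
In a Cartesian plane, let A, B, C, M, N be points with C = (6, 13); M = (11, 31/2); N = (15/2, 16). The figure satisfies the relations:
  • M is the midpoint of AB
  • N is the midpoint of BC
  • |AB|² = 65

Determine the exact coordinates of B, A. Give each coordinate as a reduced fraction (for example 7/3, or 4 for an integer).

B = (9, 19)
A = (13, 12)

1. B_x = 9  [B = 2·N−C = 2·(15/2, 16)−(6, 13)]
2. B_y = 19  [B = 2·N−C = 2·(15/2, 16)−(6, 13)]
   so B = (9, 19)
3. A_x = 13  [A = 2·M−B = 2·(11, 31/2)−(9, 19)]
4. A_y = 12  [A = 2·M−B = 2·(11, 31/2)−(9, 19)]
   so A = (13, 12)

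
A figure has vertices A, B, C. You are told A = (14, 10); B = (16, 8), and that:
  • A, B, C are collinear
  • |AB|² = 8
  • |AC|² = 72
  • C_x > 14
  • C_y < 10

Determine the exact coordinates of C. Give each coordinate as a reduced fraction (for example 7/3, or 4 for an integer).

C = (20, 4)

1. C_x = 20  [[A, B, C are collinear ⇒ 2x+2y-48=0] ∩ [|C−(14, 10)|²=72]]
2. C_y = 4  [[A, B, C are collinear ⇒ 2x+2y-48=0] ∩ [|C−(14, 10)|²=72]]
   so C = (20, 4)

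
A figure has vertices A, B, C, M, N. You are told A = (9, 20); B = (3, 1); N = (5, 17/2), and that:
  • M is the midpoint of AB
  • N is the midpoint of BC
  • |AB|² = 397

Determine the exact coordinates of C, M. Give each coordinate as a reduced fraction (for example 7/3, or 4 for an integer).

1. M_x = 6  [2·M = A+B = (9, 20)+(3, 1)]
2. M_y = 21/2  [2·M = A+B = (9, 20)+(3, 1)]
   so M = (6, 21/2)
3. C_x = 7  [C = 2·N−B = 2·(5, 17/2)−(3, 1)]
4. C_y = 16  [C = 2·N−B = 2·(5, 17/2)−(3, 1)]
   so C = (7, 16)

C = (7, 16)
M = (6, 21/2)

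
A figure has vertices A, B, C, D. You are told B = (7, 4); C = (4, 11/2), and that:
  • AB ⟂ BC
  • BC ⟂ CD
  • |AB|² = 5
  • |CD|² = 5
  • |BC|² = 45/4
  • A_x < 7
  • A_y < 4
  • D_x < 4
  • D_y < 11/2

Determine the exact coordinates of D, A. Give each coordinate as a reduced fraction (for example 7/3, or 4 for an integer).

D = (3, 7/2)
A = (6, 2)

1. D_x = 3  [[BC ⟂ CD ⇒ -3x+3/2y+15/4=0] ∩ [|D−(4, 11/2)|²=5]]
2. D_y = 7/2  [[BC ⟂ CD ⇒ -3x+3/2y+15/4=0] ∩ [|D−(4, 11/2)|²=5]]
   so D = (3, 7/2)
3. A_x = 6  [[AB ⟂ BC ⇒ 3x-3/2y-15=0] ∩ [|A−(7, 4)|²=5]]
4. A_y = 2  [[AB ⟂ BC ⇒ 3x-3/2y-15=0] ∩ [|A−(7, 4)|²=5]]
   so A = (6, 2)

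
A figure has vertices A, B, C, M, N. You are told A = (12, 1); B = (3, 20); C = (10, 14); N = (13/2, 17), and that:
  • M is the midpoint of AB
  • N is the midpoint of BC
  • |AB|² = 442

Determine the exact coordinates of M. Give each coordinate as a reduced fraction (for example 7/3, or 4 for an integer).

1. M_x = 15/2  [2·M = A+B = (12, 1)+(3, 20)]
2. M_y = 21/2  [2·M = A+B = (12, 1)+(3, 20)]
   so M = (15/2, 21/2)

M = (15/2, 21/2)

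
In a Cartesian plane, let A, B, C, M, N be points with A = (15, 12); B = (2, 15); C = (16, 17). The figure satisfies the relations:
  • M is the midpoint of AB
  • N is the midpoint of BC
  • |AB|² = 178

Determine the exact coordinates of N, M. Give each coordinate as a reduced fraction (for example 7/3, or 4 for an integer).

1. M_x = 17/2  [2·M = A+B = (15, 12)+(2, 15)]
2. M_y = 27/2  [2·M = A+B = (15, 12)+(2, 15)]
   so M = (17/2, 27/2)
3. N_x = 9  [2·N = B+C = (2, 15)+(16, 17)]
4. N_y = 16  [2·N = B+C = (2, 15)+(16, 17)]
   so N = (9, 16)

N = (9, 16)
M = (17/2, 27/2)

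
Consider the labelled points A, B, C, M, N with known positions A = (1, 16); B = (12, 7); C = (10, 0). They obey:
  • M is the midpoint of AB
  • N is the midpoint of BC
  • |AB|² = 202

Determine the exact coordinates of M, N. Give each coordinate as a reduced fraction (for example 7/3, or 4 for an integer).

M = (13/2, 23/2)
N = (11, 7/2)

1. M_x = 13/2  [2·M = A+B = (1, 16)+(12, 7)]
2. M_y = 23/2  [2·M = A+B = (1, 16)+(12, 7)]
   so M = (13/2, 23/2)
3. N_x = 11  [2·N = B+C = (12, 7)+(10, 0)]
4. N_y = 7/2  [2·N = B+C = (12, 7)+(10, 0)]
   so N = (11, 7/2)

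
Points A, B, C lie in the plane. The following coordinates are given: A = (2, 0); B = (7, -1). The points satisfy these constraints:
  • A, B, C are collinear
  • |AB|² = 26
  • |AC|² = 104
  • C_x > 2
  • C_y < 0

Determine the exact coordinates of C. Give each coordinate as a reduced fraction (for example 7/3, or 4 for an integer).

C = (12, -2)

1. C_x = 12  [[A, B, C are collinear ⇒ 1x+5y-2=0] ∩ [|C−(2, 0)|²=104]]
2. C_y = -2  [[A, B, C are collinear ⇒ 1x+5y-2=0] ∩ [|C−(2, 0)|²=104]]
   so C = (12, -2)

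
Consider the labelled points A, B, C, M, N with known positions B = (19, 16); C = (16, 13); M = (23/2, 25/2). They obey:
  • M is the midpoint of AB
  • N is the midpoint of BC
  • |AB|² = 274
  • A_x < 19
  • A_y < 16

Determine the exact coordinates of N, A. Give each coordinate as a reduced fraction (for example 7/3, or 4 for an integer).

N = (35/2, 29/2)
A = (4, 9)

1. A_x = 4  [A = 2·M−B = 2·(23/2, 25/2)−(19, 16)]
2. A_y = 9  [A = 2·M−B = 2·(23/2, 25/2)−(19, 16)]
   so A = (4, 9)
3. N_x = 35/2  [2·N = B+C = (19, 16)+(16, 13)]
4. N_y = 29/2  [2·N = B+C = (19, 16)+(16, 13)]
   so N = (35/2, 29/2)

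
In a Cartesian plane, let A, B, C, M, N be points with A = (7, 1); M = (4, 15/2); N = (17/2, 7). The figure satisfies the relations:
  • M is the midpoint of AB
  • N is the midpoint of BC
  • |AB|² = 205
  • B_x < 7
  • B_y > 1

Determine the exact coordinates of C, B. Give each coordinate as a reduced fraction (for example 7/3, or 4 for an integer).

1. B_x = 1  [B = 2·M−A = 2·(4, 15/2)−(7, 1)]
2. B_y = 14  [B = 2·M−A = 2·(4, 15/2)−(7, 1)]
   so B = (1, 14)
3. C_x = 16  [C = 2·N−B = 2·(17/2, 7)−(1, 14)]
4. C_y = 0  [C = 2·N−B = 2·(17/2, 7)−(1, 14)]
   so C = (16, 0)

C = (16, 0)
B = (1, 14)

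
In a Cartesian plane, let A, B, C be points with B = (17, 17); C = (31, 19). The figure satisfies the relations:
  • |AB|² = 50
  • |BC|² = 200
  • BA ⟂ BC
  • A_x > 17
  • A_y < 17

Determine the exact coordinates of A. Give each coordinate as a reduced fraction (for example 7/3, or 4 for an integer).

A = (18, 10)

1. A_x = 18  [[BA ⟂ BC ⇒ 14x+2y-272=0] ∩ [|A−(17, 17)|²=50]]
2. A_y = 10  [[BA ⟂ BC ⇒ 14x+2y-272=0] ∩ [|A−(17, 17)|²=50]]
   so A = (18, 10)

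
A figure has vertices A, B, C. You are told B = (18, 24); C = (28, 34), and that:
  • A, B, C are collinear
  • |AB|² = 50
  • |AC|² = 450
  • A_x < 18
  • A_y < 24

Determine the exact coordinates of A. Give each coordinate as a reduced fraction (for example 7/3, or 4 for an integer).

1. A_x = 13  [[A, B, C are collinear ⇒ -10x+10y-60=0] ∩ [|A−(18, 24)|²=50]]
2. A_y = 19  [[A, B, C are collinear ⇒ -10x+10y-60=0] ∩ [|A−(18, 24)|²=50]]
   so A = (13, 19)

A = (13, 19)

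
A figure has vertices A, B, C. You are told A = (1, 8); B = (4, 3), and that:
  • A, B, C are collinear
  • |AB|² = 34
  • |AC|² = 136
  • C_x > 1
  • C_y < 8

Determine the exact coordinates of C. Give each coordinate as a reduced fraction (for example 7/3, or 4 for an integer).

C = (7, -2)

1. C_x = 7  [[A, B, C are collinear ⇒ 5x+3y-29=0] ∩ [|C−(1, 8)|²=136]]
2. C_y = -2  [[A, B, C are collinear ⇒ 5x+3y-29=0] ∩ [|C−(1, 8)|²=136]]
   so C = (7, -2)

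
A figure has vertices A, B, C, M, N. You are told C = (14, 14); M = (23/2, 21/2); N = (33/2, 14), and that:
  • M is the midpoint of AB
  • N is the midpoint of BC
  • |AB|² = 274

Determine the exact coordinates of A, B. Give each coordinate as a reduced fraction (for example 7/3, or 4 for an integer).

1. B_x = 19  [B = 2·N−C = 2·(33/2, 14)−(14, 14)]
2. B_y = 14  [B = 2·N−C = 2·(33/2, 14)−(14, 14)]
   so B = (19, 14)
3. A_x = 4  [A = 2·M−B = 2·(23/2, 21/2)−(19, 14)]
4. A_y = 7  [A = 2·M−B = 2·(23/2, 21/2)−(19, 14)]
   so A = (4, 7)

A = (4, 7)
B = (19, 14)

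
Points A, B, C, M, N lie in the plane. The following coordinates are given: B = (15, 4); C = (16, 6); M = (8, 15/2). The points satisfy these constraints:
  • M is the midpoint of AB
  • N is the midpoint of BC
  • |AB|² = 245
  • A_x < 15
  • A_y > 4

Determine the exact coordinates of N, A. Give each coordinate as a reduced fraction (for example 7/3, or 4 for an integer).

N = (31/2, 5)
A = (1, 11)

1. A_x = 1  [A = 2·M−B = 2·(8, 15/2)−(15, 4)]
2. A_y = 11  [A = 2·M−B = 2·(8, 15/2)−(15, 4)]
   so A = (1, 11)
3. N_x = 31/2  [2·N = B+C = (15, 4)+(16, 6)]
4. N_y = 5  [2·N = B+C = (15, 4)+(16, 6)]
   so N = (31/2, 5)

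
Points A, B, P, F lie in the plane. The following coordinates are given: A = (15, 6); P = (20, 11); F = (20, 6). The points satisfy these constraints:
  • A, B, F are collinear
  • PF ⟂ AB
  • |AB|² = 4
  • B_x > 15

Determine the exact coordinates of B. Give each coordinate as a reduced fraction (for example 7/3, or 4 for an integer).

B = (17, 6)

1. B_x = 17  [[A, B, F are collinear ⇒ -5y+30=0] ∩ [|B−(15, 6)|²=4]]
2. B_y = 6  [[A, B, F are collinear ⇒ -5y+30=0] ∩ [|B−(15, 6)|²=4]]
   so B = (17, 6)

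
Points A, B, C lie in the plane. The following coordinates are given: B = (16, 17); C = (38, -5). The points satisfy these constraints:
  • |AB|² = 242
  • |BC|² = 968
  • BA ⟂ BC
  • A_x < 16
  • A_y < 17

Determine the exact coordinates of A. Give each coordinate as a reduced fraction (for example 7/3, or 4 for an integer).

A = (5, 6)

1. A_x = 5  [[BA ⟂ BC ⇒ 22x-22y+22=0] ∩ [|A−(16, 17)|²=242]]
2. A_y = 6  [[BA ⟂ BC ⇒ 22x-22y+22=0] ∩ [|A−(16, 17)|²=242]]
   so A = (5, 6)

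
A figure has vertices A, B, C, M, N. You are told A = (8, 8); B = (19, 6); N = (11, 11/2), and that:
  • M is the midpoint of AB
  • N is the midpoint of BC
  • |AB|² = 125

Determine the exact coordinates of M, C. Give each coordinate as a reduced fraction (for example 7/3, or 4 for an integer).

M = (27/2, 7)
C = (3, 5)

1. M_x = 27/2  [2·M = A+B = (8, 8)+(19, 6)]
2. M_y = 7  [2·M = A+B = (8, 8)+(19, 6)]
   so M = (27/2, 7)
3. C_x = 3  [C = 2·N−B = 2·(11, 11/2)−(19, 6)]
4. C_y = 5  [C = 2·N−B = 2·(11, 11/2)−(19, 6)]
   so C = (3, 5)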